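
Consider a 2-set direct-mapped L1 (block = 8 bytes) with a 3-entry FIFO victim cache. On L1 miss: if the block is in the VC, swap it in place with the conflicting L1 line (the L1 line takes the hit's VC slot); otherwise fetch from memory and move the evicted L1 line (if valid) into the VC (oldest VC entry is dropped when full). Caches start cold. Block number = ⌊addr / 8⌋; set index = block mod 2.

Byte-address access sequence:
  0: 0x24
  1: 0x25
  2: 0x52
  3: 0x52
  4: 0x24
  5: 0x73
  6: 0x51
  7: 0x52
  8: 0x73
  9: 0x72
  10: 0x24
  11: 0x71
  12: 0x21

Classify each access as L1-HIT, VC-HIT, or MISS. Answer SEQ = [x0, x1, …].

SEQ = [MISS, L1-HIT, MISS, L1-HIT, VC-HIT, MISS, VC-HIT, L1-HIT, VC-HIT, L1-HIT, VC-HIT, VC-HIT, VC-HIT]

0: 0x24 (blk 4, set 0) → MISS  vc=[]
1: 0x25 (blk 4, set 0) → L1-HIT  vc=[]
2: 0x52 (blk 10, set 0) → MISS  vc=[4]
3: 0x52 (blk 10, set 0) → L1-HIT  vc=[4]
4: 0x24 (blk 4, set 0) → VC-HIT  vc=[10]
5: 0x73 (blk 14, set 0) → MISS  vc=[10, 4]
6: 0x51 (blk 10, set 0) → VC-HIT  vc=[14, 4]
7: 0x52 (blk 10, set 0) → L1-HIT  vc=[14, 4]
8: 0x73 (blk 14, set 0) → VC-HIT  vc=[10, 4]
9: 0x72 (blk 14, set 0) → L1-HIT  vc=[10, 4]
10: 0x24 (blk 4, set 0) → VC-HIT  vc=[10, 14]
11: 0x71 (blk 14, set 0) → VC-HIT  vc=[10, 4]
12: 0x21 (blk 4, set 0) → VC-HIT  vc=[10, 14]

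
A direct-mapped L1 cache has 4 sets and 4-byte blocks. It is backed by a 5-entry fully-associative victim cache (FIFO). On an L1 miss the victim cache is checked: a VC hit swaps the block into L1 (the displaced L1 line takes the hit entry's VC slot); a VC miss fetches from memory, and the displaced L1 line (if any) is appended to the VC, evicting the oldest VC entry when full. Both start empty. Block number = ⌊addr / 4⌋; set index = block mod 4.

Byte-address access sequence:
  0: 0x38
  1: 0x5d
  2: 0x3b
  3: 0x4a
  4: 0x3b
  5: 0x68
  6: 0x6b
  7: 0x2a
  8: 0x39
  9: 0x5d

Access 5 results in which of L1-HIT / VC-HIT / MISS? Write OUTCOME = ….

OUTCOME = MISS

0: 0x38 (blk 14, set 2) → MISS  vc=[]
1: 0x5d (blk 23, set 3) → MISS  vc=[]
2: 0x3b (blk 14, set 2) → L1-HIT  vc=[]
3: 0x4a (blk 18, set 2) → MISS  vc=[14]
4: 0x3b (blk 14, set 2) → VC-HIT  vc=[18]
5: 0x68 (blk 26, set 2) → MISS  vc=[18, 14]
6: 0x6b (blk 26, set 2) → L1-HIT  vc=[18, 14]
7: 0x2a (blk 10, set 2) → MISS  vc=[18, 14, 26]
8: 0x39 (blk 14, set 2) → VC-HIT  vc=[18, 10, 26]
9: 0x5d (blk 23, set 3) → L1-HIT  vc=[18, 10, 26]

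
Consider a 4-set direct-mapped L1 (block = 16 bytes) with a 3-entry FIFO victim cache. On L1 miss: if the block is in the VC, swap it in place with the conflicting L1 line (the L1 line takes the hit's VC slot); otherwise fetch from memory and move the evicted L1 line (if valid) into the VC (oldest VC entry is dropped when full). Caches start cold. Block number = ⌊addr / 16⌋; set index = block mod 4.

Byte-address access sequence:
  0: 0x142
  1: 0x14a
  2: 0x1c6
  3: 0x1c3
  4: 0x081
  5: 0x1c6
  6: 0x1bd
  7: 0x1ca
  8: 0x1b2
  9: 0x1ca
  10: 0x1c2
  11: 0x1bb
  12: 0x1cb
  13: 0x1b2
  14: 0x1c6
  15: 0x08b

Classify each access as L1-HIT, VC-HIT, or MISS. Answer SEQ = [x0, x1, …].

0: 0x142 (blk 20, set 0) → MISS  vc=[]
1: 0x14a (blk 20, set 0) → L1-HIT  vc=[]
2: 0x1c6 (blk 28, set 0) → MISS  vc=[20]
3: 0x1c3 (blk 28, set 0) → L1-HIT  vc=[20]
4: 0x81 (blk 8, set 0) → MISS  vc=[20, 28]
5: 0x1c6 (blk 28, set 0) → VC-HIT  vc=[20, 8]
6: 0x1bd (blk 27, set 3) → MISS  vc=[20, 8]
7: 0x1ca (blk 28, set 0) → L1-HIT  vc=[20, 8]
8: 0x1b2 (blk 27, set 3) → L1-HIT  vc=[20, 8]
9: 0x1ca (blk 28, set 0) → L1-HIT  vc=[20, 8]
10: 0x1c2 (blk 28, set 0) → L1-HIT  vc=[20, 8]
11: 0x1bb (blk 27, set 3) → L1-HIT  vc=[20, 8]
12: 0x1cb (blk 28, set 0) → L1-HIT  vc=[20, 8]
13: 0x1b2 (blk 27, set 3) → L1-HIT  vc=[20, 8]
14: 0x1c6 (blk 28, set 0) → L1-HIT  vc=[20, 8]
15: 0x8b (blk 8, set 0) → VC-HIT  vc=[20, 28]

SEQ = [MISS, L1-HIT, MISS, L1-HIT, MISS, VC-HIT, MISS, L1-HIT, L1-HIT, L1-HIT, L1-HIT, L1-HIT, L1-HIT, L1-HIT, L1-HIT, VC-HIT]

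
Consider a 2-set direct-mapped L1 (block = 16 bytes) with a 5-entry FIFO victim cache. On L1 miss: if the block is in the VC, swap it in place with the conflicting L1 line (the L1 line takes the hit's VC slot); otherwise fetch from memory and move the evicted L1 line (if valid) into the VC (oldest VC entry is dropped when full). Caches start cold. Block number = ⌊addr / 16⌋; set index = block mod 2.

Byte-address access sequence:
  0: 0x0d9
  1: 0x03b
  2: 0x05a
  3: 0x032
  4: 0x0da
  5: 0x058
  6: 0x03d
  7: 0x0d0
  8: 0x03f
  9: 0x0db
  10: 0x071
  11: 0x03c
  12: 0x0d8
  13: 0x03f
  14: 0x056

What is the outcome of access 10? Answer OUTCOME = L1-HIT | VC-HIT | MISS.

OUTCOME = MISS

#0 0xd9→b13/s1 MISS; vc=[]
#1 0x3b→b3/s1 MISS; vc=[13]
#2 0x5a→b5/s1 MISS; vc=[13,3]
#3 0x32→b3/s1 VC-HIT; vc=[13,5]
#4 0xda→b13/s1 VC-HIT; vc=[3,5]
#5 0x58→b5/s1 VC-HIT; vc=[3,13]
#6 0x3d→b3/s1 VC-HIT; vc=[5,13]
#7 0xd0→b13/s1 VC-HIT; vc=[5,3]
#8 0x3f→b3/s1 VC-HIT; vc=[5,13]
#9 0xdb→b13/s1 VC-HIT; vc=[5,3]
#10 0x71→b7/s1 MISS; vc=[5,3,13]
#11 0x3c→b3/s1 VC-HIT; vc=[5,7,13]
#12 0xd8→b13/s1 VC-HIT; vc=[5,7,3]
#13 0x3f→b3/s1 VC-HIT; vc=[5,7,13]
#14 0x56→b5/s1 VC-HIT; vc=[3,7,13]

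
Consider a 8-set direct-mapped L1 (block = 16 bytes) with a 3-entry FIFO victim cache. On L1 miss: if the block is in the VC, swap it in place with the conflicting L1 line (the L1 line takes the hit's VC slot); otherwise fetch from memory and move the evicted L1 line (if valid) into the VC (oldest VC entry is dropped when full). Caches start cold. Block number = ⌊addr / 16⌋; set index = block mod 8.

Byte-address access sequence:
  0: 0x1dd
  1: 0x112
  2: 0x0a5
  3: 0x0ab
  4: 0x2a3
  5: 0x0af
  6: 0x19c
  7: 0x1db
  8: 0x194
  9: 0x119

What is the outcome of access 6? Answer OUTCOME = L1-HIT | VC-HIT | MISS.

0: 0x1dd (blk 29, set 5) → MISS  vc=[]
1: 0x112 (blk 17, set 1) → MISS  vc=[]
2: 0xa5 (blk 10, set 2) → MISS  vc=[]
3: 0xab (blk 10, set 2) → L1-HIT  vc=[]
4: 0x2a3 (blk 42, set 2) → MISS  vc=[10]
5: 0xaf (blk 10, set 2) → VC-HIT  vc=[42]
6: 0x19c (blk 25, set 1) → MISS  vc=[42, 17]
7: 0x1db (blk 29, set 5) → L1-HIT  vc=[42, 17]
8: 0x194 (blk 25, set 1) → L1-HIT  vc=[42, 17]
9: 0x119 (blk 17, set 1) → VC-HIT  vc=[42, 25]

OUTCOME = MISS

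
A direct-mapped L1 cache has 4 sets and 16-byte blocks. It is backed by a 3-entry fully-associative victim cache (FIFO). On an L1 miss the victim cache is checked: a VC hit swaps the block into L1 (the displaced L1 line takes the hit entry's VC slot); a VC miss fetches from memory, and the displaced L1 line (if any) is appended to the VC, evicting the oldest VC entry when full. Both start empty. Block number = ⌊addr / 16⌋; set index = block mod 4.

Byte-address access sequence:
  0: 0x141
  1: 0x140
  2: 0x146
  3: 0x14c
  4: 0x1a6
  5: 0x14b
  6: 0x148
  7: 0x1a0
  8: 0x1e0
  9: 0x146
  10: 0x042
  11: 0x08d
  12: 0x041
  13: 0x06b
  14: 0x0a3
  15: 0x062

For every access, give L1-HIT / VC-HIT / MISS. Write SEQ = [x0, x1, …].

  [0] addr=0x141 blk=20 s=0: MISS | VC []
  [1] addr=0x140 blk=20 s=0: L1-HIT | VC []
  [2] addr=0x146 blk=20 s=0: L1-HIT | VC []
  [3] addr=0x14c blk=20 s=0: L1-HIT | VC []
  [4] addr=0x1a6 blk=26 s=2: MISS | VC []
  [5] addr=0x14b blk=20 s=0: L1-HIT | VC []
  [6] addr=0x148 blk=20 s=0: L1-HIT | VC []
  [7] addr=0x1a0 blk=26 s=2: L1-HIT | VC []
  [8] addr=0x1e0 blk=30 s=2: MISS | VC [26]
  [9] addr=0x146 blk=20 s=0: L1-HIT | VC [26]
  [10] addr=0x42 blk=4 s=0: MISS | VC [26, 20]
  [11] addr=0x8d blk=8 s=0: MISS | VC [26, 20, 4]
  [12] addr=0x41 blk=4 s=0: VC-HIT | VC [26, 20, 8]
  [13] addr=0x6b blk=6 s=2: MISS | VC [20, 8, 30]
  [14] addr=0xa3 blk=10 s=2: MISS | VC [8, 30, 6]
  [15] addr=0x62 blk=6 s=2: VC-HIT | VC [8, 30, 10]

SEQ = [MISS, L1-HIT, L1-HIT, L1-HIT, MISS, L1-HIT, L1-HIT, L1-HIT, MISS, L1-HIT, MISS, MISS, VC-HIT, MISS, MISS, VC-HIT]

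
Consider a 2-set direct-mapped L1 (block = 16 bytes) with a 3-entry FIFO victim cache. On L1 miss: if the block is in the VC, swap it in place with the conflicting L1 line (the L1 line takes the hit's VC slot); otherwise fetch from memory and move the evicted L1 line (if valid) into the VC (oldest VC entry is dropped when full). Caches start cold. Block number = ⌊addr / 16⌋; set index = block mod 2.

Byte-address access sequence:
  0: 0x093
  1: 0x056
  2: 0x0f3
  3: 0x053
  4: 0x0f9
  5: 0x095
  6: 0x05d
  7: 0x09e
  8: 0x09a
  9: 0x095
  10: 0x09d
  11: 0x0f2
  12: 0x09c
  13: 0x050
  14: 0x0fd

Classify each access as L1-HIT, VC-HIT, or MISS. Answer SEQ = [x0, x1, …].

SEQ = [MISS, MISS, MISS, VC-HIT, VC-HIT, VC-HIT, VC-HIT, VC-HIT, L1-HIT, L1-HIT, L1-HIT, VC-HIT, VC-HIT, VC-HIT, VC-HIT]

  [0] addr=0x93 blk=9 s=1: MISS | VC []
  [1] addr=0x56 blk=5 s=1: MISS | VC [9]
  [2] addr=0xf3 blk=15 s=1: MISS | VC [9, 5]
  [3] addr=0x53 blk=5 s=1: VC-HIT | VC [9, 15]
  [4] addr=0xf9 blk=15 s=1: VC-HIT | VC [9, 5]
  [5] addr=0x95 blk=9 s=1: VC-HIT | VC [15, 5]
  [6] addr=0x5d blk=5 s=1: VC-HIT | VC [15, 9]
  [7] addr=0x9e blk=9 s=1: VC-HIT | VC [15, 5]
  [8] addr=0x9a blk=9 s=1: L1-HIT | VC [15, 5]
  [9] addr=0x95 blk=9 s=1: L1-HIT | VC [15, 5]
  [10] addr=0x9d blk=9 s=1: L1-HIT | VC [15, 5]
  [11] addr=0xf2 blk=15 s=1: VC-HIT | VC [9, 5]
  [12] addr=0x9c blk=9 s=1: VC-HIT | VC [15, 5]
  [13] addr=0x50 blk=5 s=1: VC-HIT | VC [15, 9]
  [14] addr=0xfd blk=15 s=1: VC-HIT | VC [5, 9]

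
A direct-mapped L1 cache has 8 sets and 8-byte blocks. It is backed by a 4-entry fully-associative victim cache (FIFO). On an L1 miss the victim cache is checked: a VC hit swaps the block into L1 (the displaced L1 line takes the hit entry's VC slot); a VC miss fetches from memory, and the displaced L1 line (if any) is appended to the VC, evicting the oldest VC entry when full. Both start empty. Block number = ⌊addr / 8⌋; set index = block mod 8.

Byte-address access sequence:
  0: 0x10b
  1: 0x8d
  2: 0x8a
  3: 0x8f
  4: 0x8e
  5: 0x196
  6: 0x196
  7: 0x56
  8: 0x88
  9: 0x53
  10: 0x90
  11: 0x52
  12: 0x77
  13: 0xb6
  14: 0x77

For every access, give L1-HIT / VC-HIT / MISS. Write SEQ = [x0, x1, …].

SEQ = [MISS, MISS, L1-HIT, L1-HIT, L1-HIT, MISS, L1-HIT, MISS, L1-HIT, L1-HIT, MISS, VC-HIT, MISS, MISS, VC-HIT]

  [0] addr=0x10b blk=33 s=1: MISS | VC []
  [1] addr=0x8d blk=17 s=1: MISS | VC [33]
  [2] addr=0x8a blk=17 s=1: L1-HIT | VC [33]
  [3] addr=0x8f blk=17 s=1: L1-HIT | VC [33]
  [4] addr=0x8e blk=17 s=1: L1-HIT | VC [33]
  [5] addr=0x196 blk=50 s=2: MISS | VC [33]
  [6] addr=0x196 blk=50 s=2: L1-HIT | VC [33]
  [7] addr=0x56 blk=10 s=2: MISS | VC [33, 50]
  [8] addr=0x88 blk=17 s=1: L1-HIT | VC [33, 50]
  [9] addr=0x53 blk=10 s=2: L1-HIT | VC [33, 50]
  [10] addr=0x90 blk=18 s=2: MISS | VC [33, 50, 10]
  [11] addr=0x52 blk=10 s=2: VC-HIT | VC [33, 50, 18]
  [12] addr=0x77 blk=14 s=6: MISS | VC [33, 50, 18]
  [13] addr=0xb6 blk=22 s=6: MISS | VC [33, 50, 18, 14]
  [14] addr=0x77 blk=14 s=6: VC-HIT | VC [33, 50, 18, 22]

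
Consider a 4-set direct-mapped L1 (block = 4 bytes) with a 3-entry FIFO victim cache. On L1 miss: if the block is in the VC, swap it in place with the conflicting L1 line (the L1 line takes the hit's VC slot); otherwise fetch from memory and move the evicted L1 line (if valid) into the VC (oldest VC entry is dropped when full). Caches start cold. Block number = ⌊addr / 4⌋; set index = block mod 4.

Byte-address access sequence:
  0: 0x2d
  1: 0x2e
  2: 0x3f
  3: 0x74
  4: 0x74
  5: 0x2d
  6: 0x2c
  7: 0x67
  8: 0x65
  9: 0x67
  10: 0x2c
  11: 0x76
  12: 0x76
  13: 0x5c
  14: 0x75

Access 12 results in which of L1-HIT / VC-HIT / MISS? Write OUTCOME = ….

  [0] addr=0x2d blk=11 s=3: MISS | VC []
  [1] addr=0x2e blk=11 s=3: L1-HIT | VC []
  [2] addr=0x3f blk=15 s=3: MISS | VC [11]
  [3] addr=0x74 blk=29 s=1: MISS | VC [11]
  [4] addr=0x74 blk=29 s=1: L1-HIT | VC [11]
  [5] addr=0x2d blk=11 s=3: VC-HIT | VC [15]
  [6] addr=0x2c blk=11 s=3: L1-HIT | VC [15]
  [7] addr=0x67 blk=25 s=1: MISS | VC [15, 29]
  [8] addr=0x65 blk=25 s=1: L1-HIT | VC [15, 29]
  [9] addr=0x67 blk=25 s=1: L1-HIT | VC [15, 29]
  [10] addr=0x2c blk=11 s=3: L1-HIT | VC [15, 29]
  [11] addr=0x76 blk=29 s=1: VC-HIT | VC [15, 25]
  [12] addr=0x76 blk=29 s=1: L1-HIT | VC [15, 25]
  [13] addr=0x5c blk=23 s=3: MISS | VC [15, 25, 11]
  [14] addr=0x75 blk=29 s=1: L1-HIT | VC [15, 25, 11]

OUTCOME = L1-HIT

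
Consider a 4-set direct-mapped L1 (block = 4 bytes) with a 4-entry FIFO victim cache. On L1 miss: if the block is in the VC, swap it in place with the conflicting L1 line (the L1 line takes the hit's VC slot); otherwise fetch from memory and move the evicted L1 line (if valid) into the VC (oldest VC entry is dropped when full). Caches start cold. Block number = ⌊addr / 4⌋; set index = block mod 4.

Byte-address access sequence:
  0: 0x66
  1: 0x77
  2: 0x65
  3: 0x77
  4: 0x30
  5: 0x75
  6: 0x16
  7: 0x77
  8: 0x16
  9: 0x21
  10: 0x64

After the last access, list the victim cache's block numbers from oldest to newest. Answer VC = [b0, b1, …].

#0 0x66→b25/s1 MISS; vc=[]
#1 0x77→b29/s1 MISS; vc=[25]
#2 0x65→b25/s1 VC-HIT; vc=[29]
#3 0x77→b29/s1 VC-HIT; vc=[25]
#4 0x30→b12/s0 MISS; vc=[25]
#5 0x75→b29/s1 L1-HIT; vc=[25]
#6 0x16→b5/s1 MISS; vc=[25,29]
#7 0x77→b29/s1 VC-HIT; vc=[25,5]
#8 0x16→b5/s1 VC-HIT; vc=[25,29]
#9 0x21→b8/s0 MISS; vc=[25,29,12]
#10 0x64→b25/s1 VC-HIT; vc=[5,29,12]

VC = [5, 29, 12]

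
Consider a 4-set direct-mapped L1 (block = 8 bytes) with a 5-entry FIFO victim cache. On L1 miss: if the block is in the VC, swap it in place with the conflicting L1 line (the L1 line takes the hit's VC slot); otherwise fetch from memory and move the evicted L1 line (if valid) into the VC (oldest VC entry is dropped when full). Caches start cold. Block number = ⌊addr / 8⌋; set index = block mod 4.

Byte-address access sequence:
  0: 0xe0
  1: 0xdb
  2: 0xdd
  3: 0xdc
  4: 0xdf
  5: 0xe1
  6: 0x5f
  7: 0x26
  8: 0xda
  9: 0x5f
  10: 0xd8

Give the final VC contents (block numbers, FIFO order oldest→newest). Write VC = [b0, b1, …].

VC = [11, 28]

0: 0xe0 (blk 28, set 0) → MISS  vc=[]
1: 0xdb (blk 27, set 3) → MISS  vc=[]
2: 0xdd (blk 27, set 3) → L1-HIT  vc=[]
3: 0xdc (blk 27, set 3) → L1-HIT  vc=[]
4: 0xdf (blk 27, set 3) → L1-HIT  vc=[]
5: 0xe1 (blk 28, set 0) → L1-HIT  vc=[]
6: 0x5f (blk 11, set 3) → MISS  vc=[27]
7: 0x26 (blk 4, set 0) → MISS  vc=[27, 28]
8: 0xda (blk 27, set 3) → VC-HIT  vc=[11, 28]
9: 0x5f (blk 11, set 3) → VC-HIT  vc=[27, 28]
10: 0xd8 (blk 27, set 3) → VC-HIT  vc=[11, 28]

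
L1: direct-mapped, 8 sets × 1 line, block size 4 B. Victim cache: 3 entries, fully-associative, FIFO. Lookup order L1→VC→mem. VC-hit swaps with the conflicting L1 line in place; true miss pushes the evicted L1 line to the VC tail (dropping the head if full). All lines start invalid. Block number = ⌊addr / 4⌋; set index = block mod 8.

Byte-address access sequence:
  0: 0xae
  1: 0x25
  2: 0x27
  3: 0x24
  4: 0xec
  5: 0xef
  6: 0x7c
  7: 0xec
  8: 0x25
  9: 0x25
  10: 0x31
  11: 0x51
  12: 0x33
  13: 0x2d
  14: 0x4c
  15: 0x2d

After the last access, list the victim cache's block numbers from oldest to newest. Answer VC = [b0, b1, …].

  [0] addr=0xae blk=43 s=3: MISS | VC []
  [1] addr=0x25 blk=9 s=1: MISS | VC []
  [2] addr=0x27 blk=9 s=1: L1-HIT | VC []
  [3] addr=0x24 blk=9 s=1: L1-HIT | VC []
  [4] addr=0xec blk=59 s=3: MISS | VC [43]
  [5] addr=0xef blk=59 s=3: L1-HIT | VC [43]
  [6] addr=0x7c blk=31 s=7: MISS | VC [43]
  [7] addr=0xec blk=59 s=3: L1-HIT | VC [43]
  [8] addr=0x25 blk=9 s=1: L1-HIT | VC [43]
  [9] addr=0x25 blk=9 s=1: L1-HIT | VC [43]
  [10] addr=0x31 blk=12 s=4: MISS | VC [43]
  [11] addr=0x51 blk=20 s=4: MISS | VC [43, 12]
  [12] addr=0x33 blk=12 s=4: VC-HIT | VC [43, 20]
  [13] addr=0x2d blk=11 s=3: MISS | VC [43, 20, 59]
  [14] addr=0x4c blk=19 s=3: MISS | VC [20, 59, 11]
  [15] addr=0x2d blk=11 s=3: VC-HIT | VC [20, 59, 19]

VC = [20, 59, 19]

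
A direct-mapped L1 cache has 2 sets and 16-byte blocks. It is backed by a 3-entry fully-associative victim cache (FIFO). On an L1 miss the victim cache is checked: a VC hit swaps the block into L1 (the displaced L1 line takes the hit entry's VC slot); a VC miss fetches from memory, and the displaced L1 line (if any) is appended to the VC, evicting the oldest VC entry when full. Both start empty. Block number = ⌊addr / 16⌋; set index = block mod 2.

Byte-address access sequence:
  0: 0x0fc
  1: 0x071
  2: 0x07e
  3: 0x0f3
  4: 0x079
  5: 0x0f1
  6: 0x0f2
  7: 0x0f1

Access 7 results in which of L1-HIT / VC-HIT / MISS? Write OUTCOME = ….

  [0] addr=0xfc blk=15 s=1: MISS | VC []
  [1] addr=0x71 blk=7 s=1: MISS | VC [15]
  [2] addr=0x7e blk=7 s=1: L1-HIT | VC [15]
  [3] addr=0xf3 blk=15 s=1: VC-HIT | VC [7]
  [4] addr=0x79 blk=7 s=1: VC-HIT | VC [15]
  [5] addr=0xf1 blk=15 s=1: VC-HIT | VC [7]
  [6] addr=0xf2 blk=15 s=1: L1-HIT | VC [7]
  [7] addr=0xf1 blk=15 s=1: L1-HIT | VC [7]

OUTCOME = L1-HIT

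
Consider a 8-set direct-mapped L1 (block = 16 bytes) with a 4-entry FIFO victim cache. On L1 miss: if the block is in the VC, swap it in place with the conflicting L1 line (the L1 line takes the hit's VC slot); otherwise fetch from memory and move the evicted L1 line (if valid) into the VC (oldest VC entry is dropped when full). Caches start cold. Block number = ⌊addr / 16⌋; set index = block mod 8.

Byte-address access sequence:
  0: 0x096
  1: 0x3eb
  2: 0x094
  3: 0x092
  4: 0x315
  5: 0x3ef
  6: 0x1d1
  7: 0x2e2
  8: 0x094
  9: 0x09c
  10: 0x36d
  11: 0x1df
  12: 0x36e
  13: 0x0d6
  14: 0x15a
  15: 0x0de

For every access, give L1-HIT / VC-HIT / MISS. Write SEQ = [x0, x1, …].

SEQ = [MISS, MISS, L1-HIT, L1-HIT, MISS, L1-HIT, MISS, MISS, VC-HIT, L1-HIT, MISS, L1-HIT, L1-HIT, MISS, MISS, VC-HIT]

0: 0x96 (blk 9, set 1) → MISS  vc=[]
1: 0x3eb (blk 62, set 6) → MISS  vc=[]
2: 0x94 (blk 9, set 1) → L1-HIT  vc=[]
3: 0x92 (blk 9, set 1) → L1-HIT  vc=[]
4: 0x315 (blk 49, set 1) → MISS  vc=[9]
5: 0x3ef (blk 62, set 6) → L1-HIT  vc=[9]
6: 0x1d1 (blk 29, set 5) → MISS  vc=[9]
7: 0x2e2 (blk 46, set 6) → MISS  vc=[9, 62]
8: 0x94 (blk 9, set 1) → VC-HIT  vc=[49, 62]
9: 0x9c (blk 9, set 1) → L1-HIT  vc=[49, 62]
10: 0x36d (blk 54, set 6) → MISS  vc=[49, 62, 46]
11: 0x1df (blk 29, set 5) → L1-HIT  vc=[49, 62, 46]
12: 0x36e (blk 54, set 6) → L1-HIT  vc=[49, 62, 46]
13: 0xd6 (blk 13, set 5) → MISS  vc=[49, 62, 46, 29]
14: 0x15a (blk 21, set 5) → MISS  vc=[62, 46, 29, 13]
15: 0xde (blk 13, set 5) → VC-HIT  vc=[62, 46, 29, 21]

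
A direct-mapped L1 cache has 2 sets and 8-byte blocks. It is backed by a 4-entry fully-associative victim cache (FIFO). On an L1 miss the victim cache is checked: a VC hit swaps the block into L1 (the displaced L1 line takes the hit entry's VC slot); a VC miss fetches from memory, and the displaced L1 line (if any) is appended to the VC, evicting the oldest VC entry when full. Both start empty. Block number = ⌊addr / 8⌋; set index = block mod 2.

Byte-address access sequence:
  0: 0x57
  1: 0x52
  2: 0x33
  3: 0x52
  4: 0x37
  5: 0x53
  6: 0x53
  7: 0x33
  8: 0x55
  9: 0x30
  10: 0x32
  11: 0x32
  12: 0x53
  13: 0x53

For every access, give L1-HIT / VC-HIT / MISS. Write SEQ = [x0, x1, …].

  [0] addr=0x57 blk=10 s=0: MISS | VC []
  [1] addr=0x52 blk=10 s=0: L1-HIT | VC []
  [2] addr=0x33 blk=6 s=0: MISS | VC [10]
  [3] addr=0x52 blk=10 s=0: VC-HIT | VC [6]
  [4] addr=0x37 blk=6 s=0: VC-HIT | VC [10]
  [5] addr=0x53 blk=10 s=0: VC-HIT | VC [6]
  [6] addr=0x53 blk=10 s=0: L1-HIT | VC [6]
  [7] addr=0x33 blk=6 s=0: VC-HIT | VC [10]
  [8] addr=0x55 blk=10 s=0: VC-HIT | VC [6]
  [9] addr=0x30 blk=6 s=0: VC-HIT | VC [10]
  [10] addr=0x32 blk=6 s=0: L1-HIT | VC [10]
  [11] addr=0x32 blk=6 s=0: L1-HIT | VC [10]
  [12] addr=0x53 blk=10 s=0: VC-HIT | VC [6]
  [13] addr=0x53 blk=10 s=0: L1-HIT | VC [6]

SEQ = [MISS, L1-HIT, MISS, VC-HIT, VC-HIT, VC-HIT, L1-HIT, VC-HIT, VC-HIT, VC-HIT, L1-HIT, L1-HIT, VC-HIT, L1-HIT]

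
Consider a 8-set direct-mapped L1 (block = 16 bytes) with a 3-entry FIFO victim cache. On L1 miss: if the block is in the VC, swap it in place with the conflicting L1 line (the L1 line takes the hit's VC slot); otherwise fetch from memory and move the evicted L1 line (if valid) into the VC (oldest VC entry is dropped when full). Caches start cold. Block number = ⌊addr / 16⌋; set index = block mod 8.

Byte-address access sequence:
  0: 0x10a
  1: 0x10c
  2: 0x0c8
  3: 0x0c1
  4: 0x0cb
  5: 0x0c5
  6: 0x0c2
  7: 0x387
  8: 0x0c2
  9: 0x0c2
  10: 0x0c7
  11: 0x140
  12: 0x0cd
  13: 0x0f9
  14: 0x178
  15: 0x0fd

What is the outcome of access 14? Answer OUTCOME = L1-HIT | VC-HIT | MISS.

OUTCOME = MISS

0: 0x10a (blk 16, set 0) → MISS  vc=[]
1: 0x10c (blk 16, set 0) → L1-HIT  vc=[]
2: 0xc8 (blk 12, set 4) → MISS  vc=[]
3: 0xc1 (blk 12, set 4) → L1-HIT  vc=[]
4: 0xcb (blk 12, set 4) → L1-HIT  vc=[]
5: 0xc5 (blk 12, set 4) → L1-HIT  vc=[]
6: 0xc2 (blk 12, set 4) → L1-HIT  vc=[]
7: 0x387 (blk 56, set 0) → MISS  vc=[16]
8: 0xc2 (blk 12, set 4) → L1-HIT  vc=[16]
9: 0xc2 (blk 12, set 4) → L1-HIT  vc=[16]
10: 0xc7 (blk 12, set 4) → L1-HIT  vc=[16]
11: 0x140 (blk 20, set 4) → MISS  vc=[16, 12]
12: 0xcd (blk 12, set 4) → VC-HIT  vc=[16, 20]
13: 0xf9 (blk 15, set 7) → MISS  vc=[16, 20]
14: 0x178 (blk 23, set 7) → MISS  vc=[16, 20, 15]
15: 0xfd (blk 15, set 7) → VC-HIT  vc=[16, 20, 23]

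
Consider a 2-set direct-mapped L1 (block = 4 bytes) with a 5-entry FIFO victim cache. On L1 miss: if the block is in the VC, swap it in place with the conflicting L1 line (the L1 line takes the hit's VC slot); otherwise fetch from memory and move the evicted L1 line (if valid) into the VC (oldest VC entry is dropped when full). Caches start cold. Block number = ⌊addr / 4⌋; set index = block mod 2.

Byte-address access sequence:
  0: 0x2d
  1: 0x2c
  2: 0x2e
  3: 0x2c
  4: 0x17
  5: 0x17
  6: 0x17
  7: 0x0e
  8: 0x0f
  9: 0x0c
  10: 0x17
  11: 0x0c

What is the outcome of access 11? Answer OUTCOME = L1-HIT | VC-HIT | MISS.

OUTCOME = VC-HIT

#0 0x2d→b11/s1 MISS; vc=[]
#1 0x2c→b11/s1 L1-HIT; vc=[]
#2 0x2e→b11/s1 L1-HIT; vc=[]
#3 0x2c→b11/s1 L1-HIT; vc=[]
#4 0x17→b5/s1 MISS; vc=[11]
#5 0x17→b5/s1 L1-HIT; vc=[11]
#6 0x17→b5/s1 L1-HIT; vc=[11]
#7 0xe→b3/s1 MISS; vc=[11,5]
#8 0xf→b3/s1 L1-HIT; vc=[11,5]
#9 0xc→b3/s1 L1-HIT; vc=[11,5]
#10 0x17→b5/s1 VC-HIT; vc=[11,3]
#11 0xc→b3/s1 VC-HIT; vc=[11,5]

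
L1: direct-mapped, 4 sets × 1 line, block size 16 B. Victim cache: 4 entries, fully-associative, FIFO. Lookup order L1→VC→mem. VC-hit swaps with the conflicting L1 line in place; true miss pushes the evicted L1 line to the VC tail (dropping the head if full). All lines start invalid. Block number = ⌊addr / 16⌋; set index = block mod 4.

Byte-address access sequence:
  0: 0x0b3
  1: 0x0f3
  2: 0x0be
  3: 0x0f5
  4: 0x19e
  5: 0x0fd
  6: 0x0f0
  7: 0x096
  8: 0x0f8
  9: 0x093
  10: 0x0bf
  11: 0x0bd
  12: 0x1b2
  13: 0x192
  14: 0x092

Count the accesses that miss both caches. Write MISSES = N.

  [0] addr=0xb3 blk=11 s=3: MISS | VC []
  [1] addr=0xf3 blk=15 s=3: MISS | VC [11]
  [2] addr=0xbe blk=11 s=3: VC-HIT | VC [15]
  [3] addr=0xf5 blk=15 s=3: VC-HIT | VC [11]
  [4] addr=0x19e blk=25 s=1: MISS | VC [11]
  [5] addr=0xfd blk=15 s=3: L1-HIT | VC [11]
  [6] addr=0xf0 blk=15 s=3: L1-HIT | VC [11]
  [7] addr=0x96 blk=9 s=1: MISS | VC [11, 25]
  [8] addr=0xf8 blk=15 s=3: L1-HIT | VC [11, 25]
  [9] addr=0x93 blk=9 s=1: L1-HIT | VC [11, 25]
  [10] addr=0xbf blk=11 s=3: VC-HIT | VC [15, 25]
  [11] addr=0xbd blk=11 s=3: L1-HIT | VC [15, 25]
  [12] addr=0x1b2 blk=27 s=3: MISS | VC [15, 25, 11]
  [13] addr=0x192 blk=25 s=1: VC-HIT | VC [15, 9, 11]
  [14] addr=0x92 blk=9 s=1: VC-HIT | VC [15, 25, 11]

MISSES = 5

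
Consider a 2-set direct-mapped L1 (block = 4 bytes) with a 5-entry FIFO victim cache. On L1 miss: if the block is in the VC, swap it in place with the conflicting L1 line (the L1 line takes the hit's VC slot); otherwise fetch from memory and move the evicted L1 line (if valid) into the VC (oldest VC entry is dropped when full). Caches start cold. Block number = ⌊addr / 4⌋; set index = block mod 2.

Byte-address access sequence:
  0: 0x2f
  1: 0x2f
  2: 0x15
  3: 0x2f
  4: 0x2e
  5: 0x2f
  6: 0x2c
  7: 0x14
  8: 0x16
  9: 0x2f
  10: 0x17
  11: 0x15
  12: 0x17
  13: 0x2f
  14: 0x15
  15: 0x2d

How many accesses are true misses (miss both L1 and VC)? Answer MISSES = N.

MISSES = 2

  [0] addr=0x2f blk=11 s=1: MISS | VC []
  [1] addr=0x2f blk=11 s=1: L1-HIT | VC []
  [2] addr=0x15 blk=5 s=1: MISS | VC [11]
  [3] addr=0x2f blk=11 s=1: VC-HIT | VC [5]
  [4] addr=0x2e blk=11 s=1: L1-HIT | VC [5]
  [5] addr=0x2f blk=11 s=1: L1-HIT | VC [5]
  [6] addr=0x2c blk=11 s=1: L1-HIT | VC [5]
  [7] addr=0x14 blk=5 s=1: VC-HIT | VC [11]
  [8] addr=0x16 blk=5 s=1: L1-HIT | VC [11]
  [9] addr=0x2f blk=11 s=1: VC-HIT | VC [5]
  [10] addr=0x17 blk=5 s=1: VC-HIT | VC [11]
  [11] addr=0x15 blk=5 s=1: L1-HIT | VC [11]
  [12] addr=0x17 blk=5 s=1: L1-HIT | VC [11]
  [13] addr=0x2f blk=11 s=1: VC-HIT | VC [5]
  [14] addr=0x15 blk=5 s=1: VC-HIT | VC [11]
  [15] addr=0x2d blk=11 s=1: VC-HIT | VC [5]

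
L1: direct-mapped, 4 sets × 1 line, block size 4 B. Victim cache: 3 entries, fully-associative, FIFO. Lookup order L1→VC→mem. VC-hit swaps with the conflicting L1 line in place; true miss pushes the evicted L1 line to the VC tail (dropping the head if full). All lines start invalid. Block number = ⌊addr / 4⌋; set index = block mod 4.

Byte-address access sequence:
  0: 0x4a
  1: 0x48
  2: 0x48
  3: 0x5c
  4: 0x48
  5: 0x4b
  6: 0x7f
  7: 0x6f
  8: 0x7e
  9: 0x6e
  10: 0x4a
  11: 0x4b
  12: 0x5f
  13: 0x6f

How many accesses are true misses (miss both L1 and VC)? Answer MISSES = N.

  [0] addr=0x4a blk=18 s=2: MISS | VC []
  [1] addr=0x48 blk=18 s=2: L1-HIT | VC []
  [2] addr=0x48 blk=18 s=2: L1-HIT | VC []
  [3] addr=0x5c blk=23 s=3: MISS | VC []
  [4] addr=0x48 blk=18 s=2: L1-HIT | VC []
  [5] addr=0x4b blk=18 s=2: L1-HIT | VC []
  [6] addr=0x7f blk=31 s=3: MISS | VC [23]
  [7] addr=0x6f blk=27 s=3: MISS | VC [23, 31]
  [8] addr=0x7e blk=31 s=3: VC-HIT | VC [23, 27]
  [9] addr=0x6e blk=27 s=3: VC-HIT | VC [23, 31]
  [10] addr=0x4a blk=18 s=2: L1-HIT | VC [23, 31]
  [11] addr=0x4b blk=18 s=2: L1-HIT | VC [23, 31]
  [12] addr=0x5f blk=23 s=3: VC-HIT | VC [27, 31]
  [13] addr=0x6f blk=27 s=3: VC-HIT | VC [23, 31]

MISSES = 4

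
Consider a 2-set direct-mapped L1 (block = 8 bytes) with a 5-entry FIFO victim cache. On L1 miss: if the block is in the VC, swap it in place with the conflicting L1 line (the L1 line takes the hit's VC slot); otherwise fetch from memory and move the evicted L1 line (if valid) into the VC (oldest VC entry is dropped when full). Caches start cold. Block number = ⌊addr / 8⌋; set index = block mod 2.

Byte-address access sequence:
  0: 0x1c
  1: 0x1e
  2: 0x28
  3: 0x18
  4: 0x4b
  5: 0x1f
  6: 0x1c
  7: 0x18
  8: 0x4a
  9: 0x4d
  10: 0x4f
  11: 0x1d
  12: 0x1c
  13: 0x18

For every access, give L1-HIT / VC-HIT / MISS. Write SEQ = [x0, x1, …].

SEQ = [MISS, L1-HIT, MISS, VC-HIT, MISS, VC-HIT, L1-HIT, L1-HIT, VC-HIT, L1-HIT, L1-HIT, VC-HIT, L1-HIT, L1-HIT]

#0 0x1c→b3/s1 MISS; vc=[]
#1 0x1e→b3/s1 L1-HIT; vc=[]
#2 0x28→b5/s1 MISS; vc=[3]
#3 0x18→b3/s1 VC-HIT; vc=[5]
#4 0x4b→b9/s1 MISS; vc=[5,3]
#5 0x1f→b3/s1 VC-HIT; vc=[5,9]
#6 0x1c→b3/s1 L1-HIT; vc=[5,9]
#7 0x18→b3/s1 L1-HIT; vc=[5,9]
#8 0x4a→b9/s1 VC-HIT; vc=[5,3]
#9 0x4d→b9/s1 L1-HIT; vc=[5,3]
#10 0x4f→b9/s1 L1-HIT; vc=[5,3]
#11 0x1d→b3/s1 VC-HIT; vc=[5,9]
#12 0x1c→b3/s1 L1-HIT; vc=[5,9]
#13 0x18→b3/s1 L1-HIT; vc=[5,9]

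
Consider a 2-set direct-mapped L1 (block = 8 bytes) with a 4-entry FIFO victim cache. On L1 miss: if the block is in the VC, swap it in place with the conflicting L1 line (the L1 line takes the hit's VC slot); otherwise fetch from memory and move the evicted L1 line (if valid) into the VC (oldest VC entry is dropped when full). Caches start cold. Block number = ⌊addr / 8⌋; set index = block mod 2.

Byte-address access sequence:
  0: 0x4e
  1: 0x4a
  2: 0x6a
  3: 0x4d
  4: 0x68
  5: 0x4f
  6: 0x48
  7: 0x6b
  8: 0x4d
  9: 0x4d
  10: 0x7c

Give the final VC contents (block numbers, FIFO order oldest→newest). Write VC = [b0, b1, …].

#0 0x4e→b9/s1 MISS; vc=[]
#1 0x4a→b9/s1 L1-HIT; vc=[]
#2 0x6a→b13/s1 MISS; vc=[9]
#3 0x4d→b9/s1 VC-HIT; vc=[13]
#4 0x68→b13/s1 VC-HIT; vc=[9]
#5 0x4f→b9/s1 VC-HIT; vc=[13]
#6 0x48→b9/s1 L1-HIT; vc=[13]
#7 0x6b→b13/s1 VC-HIT; vc=[9]
#8 0x4d→b9/s1 VC-HIT; vc=[13]
#9 0x4d→b9/s1 L1-HIT; vc=[13]
#10 0x7c→b15/s1 MISS; vc=[13,9]

VC = [13, 9]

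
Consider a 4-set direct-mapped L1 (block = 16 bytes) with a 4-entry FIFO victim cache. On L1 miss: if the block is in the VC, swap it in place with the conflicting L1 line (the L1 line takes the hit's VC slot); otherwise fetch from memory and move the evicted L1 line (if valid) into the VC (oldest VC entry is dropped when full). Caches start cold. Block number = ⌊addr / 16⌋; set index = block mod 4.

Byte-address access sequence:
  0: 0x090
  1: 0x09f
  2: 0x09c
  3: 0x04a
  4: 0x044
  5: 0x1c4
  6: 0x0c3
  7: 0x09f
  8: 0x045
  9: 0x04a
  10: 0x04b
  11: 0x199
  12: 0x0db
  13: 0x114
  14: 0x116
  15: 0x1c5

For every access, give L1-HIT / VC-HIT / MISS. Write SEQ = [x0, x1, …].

0: 0x90 (blk 9, set 1) → MISS  vc=[]
1: 0x9f (blk 9, set 1) → L1-HIT  vc=[]
2: 0x9c (blk 9, set 1) → L1-HIT  vc=[]
3: 0x4a (blk 4, set 0) → MISS  vc=[]
4: 0x44 (blk 4, set 0) → L1-HIT  vc=[]
5: 0x1c4 (blk 28, set 0) → MISS  vc=[4]
6: 0xc3 (blk 12, set 0) → MISS  vc=[4, 28]
7: 0x9f (blk 9, set 1) → L1-HIT  vc=[4, 28]
8: 0x45 (blk 4, set 0) → VC-HIT  vc=[12, 28]
9: 0x4a (blk 4, set 0) → L1-HIT  vc=[12, 28]
10: 0x4b (blk 4, set 0) → L1-HIT  vc=[12, 28]
11: 0x199 (blk 25, set 1) → MISS  vc=[12, 28, 9]
12: 0xdb (blk 13, set 1) → MISS  vc=[12, 28, 9, 25]
13: 0x114 (blk 17, set 1) → MISS  vc=[28, 9, 25, 13]
14: 0x116 (blk 17, set 1) → L1-HIT  vc=[28, 9, 25, 13]
15: 0x1c5 (blk 28, set 0) → VC-HIT  vc=[4, 9, 25, 13]

SEQ = [MISS, L1-HIT, L1-HIT, MISS, L1-HIT, MISS, MISS, L1-HIT, VC-HIT, L1-HIT, L1-HIT, MISS, MISS, MISS, L1-HIT, VC-HIT]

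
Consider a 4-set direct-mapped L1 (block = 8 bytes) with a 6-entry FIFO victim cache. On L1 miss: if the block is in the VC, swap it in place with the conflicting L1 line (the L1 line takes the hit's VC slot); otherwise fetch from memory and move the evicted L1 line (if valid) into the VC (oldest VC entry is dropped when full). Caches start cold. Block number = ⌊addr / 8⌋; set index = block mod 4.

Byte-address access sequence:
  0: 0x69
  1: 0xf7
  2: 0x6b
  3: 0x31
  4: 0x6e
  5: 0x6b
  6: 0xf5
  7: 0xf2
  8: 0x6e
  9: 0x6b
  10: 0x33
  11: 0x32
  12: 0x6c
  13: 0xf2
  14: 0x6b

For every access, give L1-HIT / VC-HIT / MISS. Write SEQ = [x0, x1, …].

SEQ = [MISS, MISS, L1-HIT, MISS, L1-HIT, L1-HIT, VC-HIT, L1-HIT, L1-HIT, L1-HIT, VC-HIT, L1-HIT, L1-HIT, VC-HIT, L1-HIT]

  [0] addr=0x69 blk=13 s=1: MISS | VC []
  [1] addr=0xf7 blk=30 s=2: MISS | VC []
  [2] addr=0x6b blk=13 s=1: L1-HIT | VC []
  [3] addr=0x31 blk=6 s=2: MISS | VC [30]
  [4] addr=0x6e blk=13 s=1: L1-HIT | VC [30]
  [5] addr=0x6b blk=13 s=1: L1-HIT | VC [30]
  [6] addr=0xf5 blk=30 s=2: VC-HIT | VC [6]
  [7] addr=0xf2 blk=30 s=2: L1-HIT | VC [6]
  [8] addr=0x6e blk=13 s=1: L1-HIT | VC [6]
  [9] addr=0x6b blk=13 s=1: L1-HIT | VC [6]
  [10] addr=0x33 blk=6 s=2: VC-HIT | VC [30]
  [11] addr=0x32 blk=6 s=2: L1-HIT | VC [30]
  [12] addr=0x6c blk=13 s=1: L1-HIT | VC [30]
  [13] addr=0xf2 blk=30 s=2: VC-HIT | VC [6]
  [14] addr=0x6b blk=13 s=1: L1-HIT | VC [6]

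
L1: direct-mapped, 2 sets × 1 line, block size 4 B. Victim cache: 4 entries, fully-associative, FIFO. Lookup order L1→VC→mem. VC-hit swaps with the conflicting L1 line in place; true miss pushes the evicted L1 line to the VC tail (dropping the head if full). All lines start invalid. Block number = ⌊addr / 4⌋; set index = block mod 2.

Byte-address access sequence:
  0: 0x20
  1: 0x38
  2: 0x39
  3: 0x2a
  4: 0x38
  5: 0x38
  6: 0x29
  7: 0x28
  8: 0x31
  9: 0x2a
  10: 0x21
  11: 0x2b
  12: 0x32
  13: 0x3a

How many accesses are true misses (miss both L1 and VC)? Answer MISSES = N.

MISSES = 4

  [0] addr=0x20 blk=8 s=0: MISS | VC []
  [1] addr=0x38 blk=14 s=0: MISS | VC [8]
  [2] addr=0x39 blk=14 s=0: L1-HIT | VC [8]
  [3] addr=0x2a blk=10 s=0: MISS | VC [8, 14]
  [4] addr=0x38 blk=14 s=0: VC-HIT | VC [8, 10]
  [5] addr=0x38 blk=14 s=0: L1-HIT | VC [8, 10]
  [6] addr=0x29 blk=10 s=0: VC-HIT | VC [8, 14]
  [7] addr=0x28 blk=10 s=0: L1-HIT | VC [8, 14]
  [8] addr=0x31 blk=12 s=0: MISS | VC [8, 14, 10]
  [9] addr=0x2a blk=10 s=0: VC-HIT | VC [8, 14, 12]
  [10] addr=0x21 blk=8 s=0: VC-HIT | VC [10, 14, 12]
  [11] addr=0x2b blk=10 s=0: VC-HIT | VC [8, 14, 12]
  [12] addr=0x32 blk=12 s=0: VC-HIT | VC [8, 14, 10]
  [13] addr=0x3a blk=14 s=0: VC-HIT | VC [8, 12, 10]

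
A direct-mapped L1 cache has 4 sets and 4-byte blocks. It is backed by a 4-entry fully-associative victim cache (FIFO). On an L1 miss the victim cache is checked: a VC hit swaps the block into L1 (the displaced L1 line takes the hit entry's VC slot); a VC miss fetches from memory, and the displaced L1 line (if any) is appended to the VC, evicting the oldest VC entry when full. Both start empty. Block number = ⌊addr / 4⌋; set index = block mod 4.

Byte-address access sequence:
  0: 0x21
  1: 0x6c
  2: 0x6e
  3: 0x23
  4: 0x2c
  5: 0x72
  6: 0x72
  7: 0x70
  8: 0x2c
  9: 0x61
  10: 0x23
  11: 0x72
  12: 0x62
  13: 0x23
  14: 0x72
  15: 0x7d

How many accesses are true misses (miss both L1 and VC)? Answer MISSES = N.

MISSES = 6

  [0] addr=0x21 blk=8 s=0: MISS | VC []
  [1] addr=0x6c blk=27 s=3: MISS | VC []
  [2] addr=0x6e blk=27 s=3: L1-HIT | VC []
  [3] addr=0x23 blk=8 s=0: L1-HIT | VC []
  [4] addr=0x2c blk=11 s=3: MISS | VC [27]
  [5] addr=0x72 blk=28 s=0: MISS | VC [27, 8]
  [6] addr=0x72 blk=28 s=0: L1-HIT | VC [27, 8]
  [7] addr=0x70 blk=28 s=0: L1-HIT | VC [27, 8]
  [8] addr=0x2c blk=11 s=3: L1-HIT | VC [27, 8]
  [9] addr=0x61 blk=24 s=0: MISS | VC [27, 8, 28]
  [10] addr=0x23 blk=8 s=0: VC-HIT | VC [27, 24, 28]
  [11] addr=0x72 blk=28 s=0: VC-HIT | VC [27, 24, 8]
  [12] addr=0x62 blk=24 s=0: VC-HIT | VC [27, 28, 8]
  [13] addr=0x23 blk=8 s=0: VC-HIT | VC [27, 28, 24]
  [14] addr=0x72 blk=28 s=0: VC-HIT | VC [27, 8, 24]
  [15] addr=0x7d blk=31 s=3: MISS | VC [27, 8, 24, 11]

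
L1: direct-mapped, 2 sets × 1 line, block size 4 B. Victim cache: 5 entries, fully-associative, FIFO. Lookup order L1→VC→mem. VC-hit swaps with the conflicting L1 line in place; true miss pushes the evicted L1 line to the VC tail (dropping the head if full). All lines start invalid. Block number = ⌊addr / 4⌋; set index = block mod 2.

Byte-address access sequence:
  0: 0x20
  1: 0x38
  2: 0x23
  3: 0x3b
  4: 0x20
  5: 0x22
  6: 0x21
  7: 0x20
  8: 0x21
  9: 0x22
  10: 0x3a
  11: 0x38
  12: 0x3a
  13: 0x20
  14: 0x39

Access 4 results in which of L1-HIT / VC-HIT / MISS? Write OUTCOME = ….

0: 0x20 (blk 8, set 0) → MISS  vc=[]
1: 0x38 (blk 14, set 0) → MISS  vc=[8]
2: 0x23 (blk 8, set 0) → VC-HIT  vc=[14]
3: 0x3b (blk 14, set 0) → VC-HIT  vc=[8]
4: 0x20 (blk 8, set 0) → VC-HIT  vc=[14]
5: 0x22 (blk 8, set 0) → L1-HIT  vc=[14]
6: 0x21 (blk 8, set 0) → L1-HIT  vc=[14]
7: 0x20 (blk 8, set 0) → L1-HIT  vc=[14]
8: 0x21 (blk 8, set 0) → L1-HIT  vc=[14]
9: 0x22 (blk 8, set 0) → L1-HIT  vc=[14]
10: 0x3a (blk 14, set 0) → VC-HIT  vc=[8]
11: 0x38 (blk 14, set 0) → L1-HIT  vc=[8]
12: 0x3a (blk 14, set 0) → L1-HIT  vc=[8]
13: 0x20 (blk 8, set 0) → VC-HIT  vc=[14]
14: 0x39 (blk 14, set 0) → VC-HIT  vc=[8]

OUTCOME = VC-HIT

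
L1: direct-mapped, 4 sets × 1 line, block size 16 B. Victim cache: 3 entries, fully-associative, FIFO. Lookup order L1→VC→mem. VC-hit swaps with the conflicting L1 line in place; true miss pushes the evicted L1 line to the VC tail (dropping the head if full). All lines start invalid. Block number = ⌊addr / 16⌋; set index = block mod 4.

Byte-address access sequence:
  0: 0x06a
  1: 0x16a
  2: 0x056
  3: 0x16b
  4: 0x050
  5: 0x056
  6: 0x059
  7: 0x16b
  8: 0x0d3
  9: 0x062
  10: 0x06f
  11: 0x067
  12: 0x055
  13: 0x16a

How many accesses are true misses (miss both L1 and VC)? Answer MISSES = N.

0: 0x6a (blk 6, set 2) → MISS  vc=[]
1: 0x16a (blk 22, set 2) → MISS  vc=[6]
2: 0x56 (blk 5, set 1) → MISS  vc=[6]
3: 0x16b (blk 22, set 2) → L1-HIT  vc=[6]
4: 0x50 (blk 5, set 1) → L1-HIT  vc=[6]
5: 0x56 (blk 5, set 1) → L1-HIT  vc=[6]
6: 0x59 (blk 5, set 1) → L1-HIT  vc=[6]
7: 0x16b (blk 22, set 2) → L1-HIT  vc=[6]
8: 0xd3 (blk 13, set 1) → MISS  vc=[6, 5]
9: 0x62 (blk 6, set 2) → VC-HIT  vc=[22, 5]
10: 0x6f (blk 6, set 2) → L1-HIT  vc=[22, 5]
11: 0x67 (blk 6, set 2) → L1-HIT  vc=[22, 5]
12: 0x55 (blk 5, set 1) → VC-HIT  vc=[22, 13]
13: 0x16a (blk 22, set 2) → VC-HIT  vc=[6, 13]

MISSES = 4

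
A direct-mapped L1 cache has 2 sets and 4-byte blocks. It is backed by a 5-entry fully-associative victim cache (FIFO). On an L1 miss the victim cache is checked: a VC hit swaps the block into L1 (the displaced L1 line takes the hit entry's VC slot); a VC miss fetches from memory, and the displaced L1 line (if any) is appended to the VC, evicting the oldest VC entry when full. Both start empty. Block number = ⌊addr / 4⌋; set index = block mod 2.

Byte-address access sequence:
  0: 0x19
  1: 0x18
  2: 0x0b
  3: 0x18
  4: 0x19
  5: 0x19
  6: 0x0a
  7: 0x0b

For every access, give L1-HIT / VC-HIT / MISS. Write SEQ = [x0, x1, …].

SEQ = [MISS, L1-HIT, MISS, VC-HIT, L1-HIT, L1-HIT, VC-HIT, L1-HIT]

  [0] addr=0x19 blk=6 s=0: MISS | VC []
  [1] addr=0x18 blk=6 s=0: L1-HIT | VC []
  [2] addr=0xb blk=2 s=0: MISS | VC [6]
  [3] addr=0x18 blk=6 s=0: VC-HIT | VC [2]
  [4] addr=0x19 blk=6 s=0: L1-HIT | VC [2]
  [5] addr=0x19 blk=6 s=0: L1-HIT | VC [2]
  [6] addr=0xa blk=2 s=0: VC-HIT | VC [6]
  [7] addr=0xb blk=2 s=0: L1-HIT | VC [6]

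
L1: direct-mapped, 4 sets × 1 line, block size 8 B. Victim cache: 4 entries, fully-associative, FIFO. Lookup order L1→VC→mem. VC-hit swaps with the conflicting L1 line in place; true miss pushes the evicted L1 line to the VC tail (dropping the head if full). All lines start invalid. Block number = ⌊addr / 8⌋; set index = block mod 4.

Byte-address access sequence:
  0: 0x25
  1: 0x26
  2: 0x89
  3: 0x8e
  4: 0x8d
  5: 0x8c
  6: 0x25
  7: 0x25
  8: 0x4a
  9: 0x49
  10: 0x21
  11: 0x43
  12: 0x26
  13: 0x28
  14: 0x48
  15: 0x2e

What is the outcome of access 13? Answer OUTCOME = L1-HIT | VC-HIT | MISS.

OUTCOME = MISS

#0 0x25→b4/s0 MISS; vc=[]
#1 0x26→b4/s0 L1-HIT; vc=[]
#2 0x89→b17/s1 MISS; vc=[]
#3 0x8e→b17/s1 L1-HIT; vc=[]
#4 0x8d→b17/s1 L1-HIT; vc=[]
#5 0x8c→b17/s1 L1-HIT; vc=[]
#6 0x25→b4/s0 L1-HIT; vc=[]
#7 0x25→b4/s0 L1-HIT; vc=[]
#8 0x4a→b9/s1 MISS; vc=[17]
#9 0x49→b9/s1 L1-HIT; vc=[17]
#10 0x21→b4/s0 L1-HIT; vc=[17]
#11 0x43→b8/s0 MISS; vc=[17,4]
#12 0x26→b4/s0 VC-HIT; vc=[17,8]
#13 0x28→b5/s1 MISS; vc=[17,8,9]
#14 0x48→b9/s1 VC-HIT; vc=[17,8,5]
#15 0x2e→b5/s1 VC-HIT; vc=[17,8,9]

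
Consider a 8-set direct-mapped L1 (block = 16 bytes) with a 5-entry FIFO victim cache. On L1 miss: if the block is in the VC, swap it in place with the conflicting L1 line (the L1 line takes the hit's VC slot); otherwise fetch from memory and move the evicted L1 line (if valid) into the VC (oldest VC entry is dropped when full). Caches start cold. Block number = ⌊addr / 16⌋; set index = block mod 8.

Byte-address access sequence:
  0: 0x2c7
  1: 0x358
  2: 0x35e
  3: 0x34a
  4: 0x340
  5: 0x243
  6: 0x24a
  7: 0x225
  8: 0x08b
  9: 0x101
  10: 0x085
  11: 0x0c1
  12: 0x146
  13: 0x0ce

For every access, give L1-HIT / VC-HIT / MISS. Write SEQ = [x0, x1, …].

#0 0x2c7→b44/s4 MISS; vc=[]
#1 0x358→b53/s5 MISS; vc=[]
#2 0x35e→b53/s5 L1-HIT; vc=[]
#3 0x34a→b52/s4 MISS; vc=[44]
#4 0x340→b52/s4 L1-HIT; vc=[44]
#5 0x243→b36/s4 MISS; vc=[44,52]
#6 0x24a→b36/s4 L1-HIT; vc=[44,52]
#7 0x225→b34/s2 MISS; vc=[44,52]
#8 0x8b→b8/s0 MISS; vc=[44,52]
#9 0x101→b16/s0 MISS; vc=[44,52,8]
#10 0x85→b8/s0 VC-HIT; vc=[44,52,16]
#11 0xc1→b12/s4 MISS; vc=[44,52,16,36]
#12 0x146→b20/s4 MISS; vc=[44,52,16,36,12]
#13 0xce→b12/s4 VC-HIT; vc=[44,52,16,36,20]

SEQ = [MISS, MISS, L1-HIT, MISS, L1-HIT, MISS, L1-HIT, MISS, MISS, MISS, VC-HIT, MISS, MISS, VC-HIT]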